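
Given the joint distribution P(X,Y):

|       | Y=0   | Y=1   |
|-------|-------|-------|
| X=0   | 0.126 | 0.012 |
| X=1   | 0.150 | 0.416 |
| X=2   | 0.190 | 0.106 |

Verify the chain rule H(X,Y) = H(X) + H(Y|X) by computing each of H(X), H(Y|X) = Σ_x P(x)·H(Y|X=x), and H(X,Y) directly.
H(X) = 1.3789 bits, H(Y|X) = 0.8096 bits, H(X,Y) = 2.1885 bits

Marginal of X (row sums):
  P(X=0) = 0.126 + 0.012 = 0.138
  P(X=1) = 0.150 + 0.416 = 0.566
  P(X=2) = 0.190 + 0.106 = 0.296
H(X) = -[0.138·log₂(0.138) + 0.566·log₂(0.566) + 0.296·log₂(0.296)]
  = 0.39430 + 0.46476 + 0.51987 = 1.3789 bits

H(Y|X) = Σ_x P(x)·H(Y|X=x):
  X=0: P(X=0) = 0.138, P(Y|X=0) = (21/23, 2/23) → H(Y|X=0) = 0.42623
  X=1: P(X=1) = 0.566, P(Y|X=1) = (75/283, 208/283) → H(Y|X=1) = 0.83422
  X=2: P(X=2) = 0.296, P(Y|X=2) = (95/148, 53/148) → H(Y|X=2) = 0.94110
H(Y|X) = 0.138·0.42623 + 0.566·0.83422 + 0.296·0.94110 = 0.8096 bits

H(X,Y) = -Σ_{x,y} P(x,y) log₂ P(x,y). Per-cell terms -P(x,y)·log₂P(x,y):
  X=0: 0.37655, 0.07657
  X=1: 0.41054, 0.52638
  X=2: 0.45523, 0.34321
Sum of the 6 terms: H(X,Y) = 2.1885 bits

Chain rule check:
  H(X) + H(Y|X) = 1.3789 + 0.8096 = 2.1885 bits
  H(X,Y) = 2.1885 bits
✓ Chain rule verified.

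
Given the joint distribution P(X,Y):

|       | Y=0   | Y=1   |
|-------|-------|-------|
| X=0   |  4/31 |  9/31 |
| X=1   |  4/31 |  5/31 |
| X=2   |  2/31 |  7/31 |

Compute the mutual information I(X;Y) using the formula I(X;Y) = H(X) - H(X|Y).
0.0241 bits

I(X;Y) = H(X) - H(X|Y)

Marginal of X (row sums):
  P(X=0) = 4/31 + 9/31 = 13/31
  P(X=1) = 4/31 + 5/31 = 9/31
  P(X=2) = 2/31 + 7/31 = 9/31
H(X) = -[(13/31)·log₂(13/31) + (9/31)·log₂(9/31) + (9/31)·log₂(9/31)]
  = 0.525769 + 0.518014 + 0.518014 = 1.56180 bits

Marginal of Y (column sums):
  P(Y=0) = 4/31 + 4/31 + 2/31 = 10/31
  P(Y=1) = 9/31 + 5/31 + 7/31 = 21/31
H(X|Y) = Σ_y P(y)·H(X|Y=y):
  Y=0: P(Y=0) = 10/31, P(X|Y=0) = (2/5, 2/5, 1/5) → H(X|Y=0) = 1.521928
  Y=1: P(Y=1) = 21/31, P(X|Y=1) = (3/7, 5/21, 1/3) → H(X|Y=1) = 1.545153
H(X|Y) = (10/31)·1.521928 + (21/31)·1.545153 = 1.53766 bits

I(X;Y) = H(X) - H(X|Y) = 1.56180 - 1.53766 = 0.0241 bits

Cross-check via I(X;Y) = H(X) + H(Y) - H(X,Y): computing H(Y) from the column sums and H(X,Y) from the 6 cells in the same way gives H(Y) = 0.90717 bits and H(X,Y) = 2.44483 bits, so
I(X;Y) = 1.56180 + 0.90717 - 2.44483 = 0.0241 bits ✓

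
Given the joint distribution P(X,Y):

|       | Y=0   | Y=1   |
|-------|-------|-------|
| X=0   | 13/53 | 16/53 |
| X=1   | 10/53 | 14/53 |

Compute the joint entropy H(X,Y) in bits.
1.9802 bits

H(X,Y) = -Σ_{x,y} P(x,y) log₂ P(x,y). Per-cell terms -P(x,y)·log₂P(x,y):
  X=0: 0.4973, 0.5216
  X=1: 0.4540, 0.5073
Sum of the 4 terms: H(X,Y) = 1.9802 bits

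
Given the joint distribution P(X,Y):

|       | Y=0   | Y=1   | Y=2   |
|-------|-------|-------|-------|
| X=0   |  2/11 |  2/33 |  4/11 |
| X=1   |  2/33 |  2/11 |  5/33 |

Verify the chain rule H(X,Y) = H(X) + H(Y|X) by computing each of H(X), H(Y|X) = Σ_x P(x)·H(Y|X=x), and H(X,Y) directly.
H(X) = 0.9673 bits, H(Y|X) = 1.3605 bits, H(X,Y) = 2.3278 bits

Marginal of X (row sums):
  P(X=0) = 2/11 + 2/33 + 4/11 = 20/33
  P(X=1) = 2/33 + 2/11 + 5/33 = 13/33
H(X) = -[(20/33)·log₂(20/33) + (13/33)·log₂(13/33)]
  = 0.4379 + 0.5294 = 0.9673 bits

H(Y|X) = Σ_x P(x)·H(Y|X=x):
  X=0: P(X=0) = 20/33, P(Y|X=0) = (3/10, 1/10, 3/5) → H(Y|X=0) = 1.2955
  X=1: P(X=1) = 13/33, P(Y|X=1) = (2/13, 6/13, 5/13) → H(Y|X=1) = 1.4605
H(Y|X) = (20/33)·1.2955 + (13/33)·1.4605 = 1.3605 bits

H(X,Y) = -Σ_{x,y} P(x,y) log₂ P(x,y). Per-cell terms -P(x,y)·log₂P(x,y):
  X=0: 0.4472, 0.2451, 0.5307
  X=1: 0.2451, 0.4472, 0.4125
Sum of the 6 terms: H(X,Y) = 2.3278 bits

Chain rule check:
  H(X) + H(Y|X) = 0.9673 + 1.3605 = 2.3278 bits
  H(X,Y) = 2.3278 bits
✓ Chain rule verified.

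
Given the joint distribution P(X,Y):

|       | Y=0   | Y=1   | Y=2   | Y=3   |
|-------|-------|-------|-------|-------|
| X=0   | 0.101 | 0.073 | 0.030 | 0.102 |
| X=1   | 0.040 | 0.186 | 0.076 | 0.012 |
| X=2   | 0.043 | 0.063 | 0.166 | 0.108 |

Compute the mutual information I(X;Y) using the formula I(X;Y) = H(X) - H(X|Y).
0.2298 bits

I(X;Y) = H(X) - H(X|Y)

Marginal of X (row sums):
  P(X=0) = 0.101 + 0.073 + 0.030 + 0.102 = 0.306
  P(X=1) = 0.040 + 0.186 + 0.076 + 0.012 = 0.314
  P(X=2) = 0.043 + 0.063 + 0.166 + 0.108 = 0.380
H(X) = -[0.306·log₂(0.306) + 0.314·log₂(0.314) + 0.380·log₂(0.380)]
  = 0.5228 + 0.5247 + 0.5305 = 1.5780 bits

Marginal of Y (column sums):
  P(Y=0) = 0.101 + 0.040 + 0.043 = 0.184
  P(Y=1) = 0.073 + 0.186 + 0.063 = 0.322
  P(Y=2) = 0.030 + 0.076 + 0.166 = 0.272
  P(Y=3) = 0.102 + 0.012 + 0.108 = 0.222
H(X|Y) = Σ_y P(y)·H(X|Y=y):
  Y=0: P(Y=0) = 0.184, P(X|Y=0) = (101/184, 5/23, 43/184) → H(X|Y=0) = 1.4437
  Y=1: P(Y=1) = 0.322, P(X|Y=1) = (73/322, 93/161, 9/46) → H(X|Y=1) = 1.4032
  Y=2: P(Y=2) = 0.272, P(X|Y=2) = (15/136, 19/68, 83/136) → H(X|Y=2) = 1.2996
  Y=3: P(Y=3) = 0.222, P(X|Y=3) = (17/37, 2/37, 18/37) → H(X|Y=3) = 1.2488
H(X|Y) = 0.184·1.4437 + 0.322·1.4032 + 0.272·1.2996 + 0.222·1.2488 = 1.3482 bits

I(X;Y) = H(X) - H(X|Y) = 1.5780 - 1.3482 = 0.2298 bits

Cross-check via I(X;Y) = H(X) + H(Y) - H(X,Y): computing H(Y) from the column sums and H(X,Y) from the 12 cells in the same way gives H(Y) = 1.9687 bits and H(X,Y) = 3.3169 bits, so
I(X;Y) = 1.5780 + 1.9687 - 3.3169 = 0.2298 bits ✓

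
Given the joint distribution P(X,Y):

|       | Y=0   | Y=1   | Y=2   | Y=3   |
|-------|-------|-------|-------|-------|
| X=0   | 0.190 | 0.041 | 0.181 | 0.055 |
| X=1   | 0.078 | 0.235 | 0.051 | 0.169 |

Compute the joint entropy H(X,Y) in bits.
2.7511 bits

H(X,Y) = -Σ_{x,y} P(x,y) log₂ P(x,y). Per-cell terms -P(x,y)·log₂P(x,y):
  X=0: 0.4552, 0.1889, 0.4463, 0.2301
  X=1: 0.2871, 0.4910, 0.2190, 0.4335
Sum of the 8 terms: H(X,Y) = 2.7511 bits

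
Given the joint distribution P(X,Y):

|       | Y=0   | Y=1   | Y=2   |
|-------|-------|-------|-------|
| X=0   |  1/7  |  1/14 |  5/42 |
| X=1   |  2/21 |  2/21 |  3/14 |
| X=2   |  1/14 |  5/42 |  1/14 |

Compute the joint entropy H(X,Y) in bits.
3.0703 bits

H(X,Y) = -Σ_{x,y} P(x,y) log₂ P(x,y). Per-cell terms -P(x,y)·log₂P(x,y):
  X=0: 0.40105, 0.27195, 0.36552
  X=1: 0.32308, 0.32308, 0.47623
  X=2: 0.27195, 0.36552, 0.27195
Sum of the 9 terms: H(X,Y) = 3.0703 bits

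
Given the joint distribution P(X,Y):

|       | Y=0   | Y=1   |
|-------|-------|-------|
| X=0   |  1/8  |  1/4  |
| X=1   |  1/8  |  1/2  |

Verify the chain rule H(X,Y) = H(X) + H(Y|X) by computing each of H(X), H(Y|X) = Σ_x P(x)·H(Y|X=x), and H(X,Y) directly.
H(X) = 0.9544 bits, H(Y|X) = 0.7956 bits, H(X,Y) = 1.7500 bits

Marginal of X (row sums):
  P(X=0) = 1/8 + 1/4 = 3/8
  P(X=1) = 1/8 + 1/2 = 5/8
H(X) = -[(3/8)·log₂(3/8) + (5/8)·log₂(5/8)]
  = 0.53064 + 0.42379 = 0.9544 bits

H(Y|X) = Σ_x P(x)·H(Y|X=x):
  X=0: P(X=0) = 3/8, P(Y|X=0) = (1/3, 2/3) → H(Y|X=0) = 0.91830
  X=1: P(X=1) = 5/8, P(Y|X=1) = (1/5, 4/5) → H(Y|X=1) = 0.72193
H(Y|X) = (3/8)·0.91830 + (5/8)·0.72193 = 0.7956 bits

H(X,Y) = -Σ_{x,y} P(x,y) log₂ P(x,y). Per-cell terms -P(x,y)·log₂P(x,y):
  X=0: 0.37500, 0.50000
  X=1: 0.37500, 0.50000
Sum of the 4 terms: H(X,Y) = 1.7500 bits

Chain rule check:
  H(X) + H(Y|X) = 0.9544 + 0.7956 = 1.7500 bits
  H(X,Y) = 1.7500 bits
✓ Chain rule verified.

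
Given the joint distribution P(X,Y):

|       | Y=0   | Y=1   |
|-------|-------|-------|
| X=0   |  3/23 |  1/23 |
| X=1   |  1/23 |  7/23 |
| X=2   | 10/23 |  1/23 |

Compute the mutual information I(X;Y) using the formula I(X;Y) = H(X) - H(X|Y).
0.4253 bits

I(X;Y) = H(X) - H(X|Y)

Marginal of X (row sums):
  P(X=0) = 3/23 + 1/23 = 4/23
  P(X=1) = 1/23 + 7/23 = 8/23
  P(X=2) = 10/23 + 1/23 = 11/23
H(X) = -[(4/23)·log₂(4/23) + (8/23)·log₂(8/23) + (11/23)·log₂(11/23)]
  = 0.438880 + 0.529935 + 0.508932 = 1.47775 bits

Marginal of Y (column sums):
  P(Y=0) = 3/23 + 1/23 + 10/23 = 14/23
  P(Y=1) = 1/23 + 7/23 + 1/23 = 9/23
H(X|Y) = Σ_y P(y)·H(X|Y=y):
  Y=0: P(Y=0) = 14/23, P(X|Y=0) = (3/14, 1/14, 5/7) → H(X|Y=0) = 1.094914
  Y=1: P(Y=1) = 9/23, P(X|Y=1) = (1/9, 7/9, 1/9) → H(X|Y=1) = 0.986427
H(X|Y) = (14/23)·1.094914 + (9/23)·0.986427 = 1.05246 bits

I(X;Y) = H(X) - H(X|Y) = 1.47775 - 1.05246 = 0.4253 bits

Cross-check via I(X;Y) = H(X) + H(Y) - H(X,Y): computing H(Y) from the column sums and H(X,Y) from the 6 cells in the same way gives H(Y) = 0.96564 bits and H(X,Y) = 2.01810 bits, so
I(X;Y) = 1.47775 + 0.96564 - 2.01810 = 0.4253 bits ✓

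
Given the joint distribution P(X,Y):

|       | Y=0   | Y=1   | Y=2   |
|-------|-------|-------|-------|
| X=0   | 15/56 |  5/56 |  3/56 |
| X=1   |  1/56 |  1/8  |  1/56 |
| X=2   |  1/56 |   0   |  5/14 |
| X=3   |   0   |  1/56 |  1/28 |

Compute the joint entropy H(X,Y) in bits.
2.5385 bits

H(X,Y) = -Σ_{x,y} P(x,y) log₂ P(x,y). Per-cell terms -P(x,y)·log₂P(x,y):
  X=0: 0.5091, 0.3112, 0.2262
  X=1: 0.1037, 0.3750, 0.1037
  X=2: 0.1037, 0.0000, 0.5305
  X=3: 0.0000, 0.1037, 0.1717
  (cells with P = 0 contribute 0)
Sum of the 12 terms: H(X,Y) = 2.5385 bits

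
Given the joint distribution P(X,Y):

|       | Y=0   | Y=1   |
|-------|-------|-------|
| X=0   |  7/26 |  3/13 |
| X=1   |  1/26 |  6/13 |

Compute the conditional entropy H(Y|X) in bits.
0.6935 bits

H(Y|X) = H(X,Y) - H(X)

H(X,Y) = -Σ_{x,y} P(x,y) log₂ P(x,y). Per-cell terms -P(x,y)·log₂P(x,y):
  X=0: 0.5097, 0.4882
  X=1: 0.1808, 0.5148
Sum of the 4 terms: H(X,Y) = 1.6935 bits

Marginal of X (row sums):
  P(X=0) = 7/26 + 3/13 = 1/2
  P(X=1) = 1/26 + 6/13 = 1/2
H(X) = -[(1/2)·log₂(1/2) + (1/2)·log₂(1/2)]
  = 0.5000 + 0.5000 = 1.0000 bits

H(Y|X) = H(X,Y) - H(X) = 1.6935 - 1.0000 = 0.6935 bits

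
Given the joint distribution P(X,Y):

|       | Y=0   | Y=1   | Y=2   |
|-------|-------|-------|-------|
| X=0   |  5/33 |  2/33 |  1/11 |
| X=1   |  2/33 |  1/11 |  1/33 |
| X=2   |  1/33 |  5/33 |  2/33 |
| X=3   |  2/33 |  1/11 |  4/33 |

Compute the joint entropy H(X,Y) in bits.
3.4237 bits

H(X,Y) = -Σ_{x,y} P(x,y) log₂ P(x,y). Per-cell terms -P(x,y)·log₂P(x,y):
  X=0: 0.4125, 0.2451, 0.3145
  X=1: 0.2451, 0.3145, 0.1529
  X=2: 0.1529, 0.4125, 0.2451
  X=3: 0.2451, 0.3145, 0.3690
Sum of the 12 terms: H(X,Y) = 3.4237 bits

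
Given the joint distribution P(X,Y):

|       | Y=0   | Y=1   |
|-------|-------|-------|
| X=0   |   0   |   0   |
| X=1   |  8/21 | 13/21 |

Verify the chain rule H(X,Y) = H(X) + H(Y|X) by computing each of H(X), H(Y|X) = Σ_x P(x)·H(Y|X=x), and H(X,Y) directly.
H(X) = 0.0000 bits, H(Y|X) = 0.9587 bits, H(X,Y) = 0.9587 bits

Marginal of X (row sums):
  P(X=0) = 0 + 0 = 0
  P(X=1) = 8/21 + 13/21 = 1
H(X) = -[1·log₂(1)]   (outcomes with P = 0 contribute 0)
  = 0.0000 bits

H(Y|X) = Σ_x P(x)·H(Y|X=x):
  X=0: P(X=0) = 0 → contributes 0
  X=1: P(X=1) = 1, P(Y|X=1) = (8/21, 13/21) → H(Y|X=1) = 0.9587
H(Y|X) = 1·0.9587 = 0.9587 bits

H(X,Y) = -Σ_{x,y} P(x,y) log₂ P(x,y). Per-cell terms -P(x,y)·log₂P(x,y):
  X=0: 0.0000, 0.0000
  X=1: 0.5304, 0.4283
  (cells with P = 0 contribute 0)
Sum of the 4 terms: H(X,Y) = 0.9587 bits

Chain rule check:
  H(X) + H(Y|X) = 0.0000 + 0.9587 = 0.9587 bits
  H(X,Y) = 0.9587 bits
✓ Chain rule verified.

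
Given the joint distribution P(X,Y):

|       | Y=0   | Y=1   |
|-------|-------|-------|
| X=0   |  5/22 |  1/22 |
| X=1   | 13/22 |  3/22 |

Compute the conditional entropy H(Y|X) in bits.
0.6836 bits

H(Y|X) = H(X,Y) - H(X)

H(X,Y) = -Σ_{x,y} P(x,y) log₂ P(x,y). Per-cell terms -P(x,y)·log₂P(x,y):
  X=0: 0.48580, 0.20270
  X=1: 0.44850, 0.39197
Sum of the 4 terms: H(X,Y) = 1.52897 bits

Marginal of X (row sums):
  P(X=0) = 5/22 + 1/22 = 3/11
  P(X=1) = 13/22 + 3/22 = 8/11
H(X) = -[(3/11)·log₂(3/11) + (8/11)·log₂(8/11)]
  = 0.51122 + 0.33413 = 0.84535 bits

H(Y|X) = H(X,Y) - H(X) = 1.52897 - 0.84535 = 0.6836 bits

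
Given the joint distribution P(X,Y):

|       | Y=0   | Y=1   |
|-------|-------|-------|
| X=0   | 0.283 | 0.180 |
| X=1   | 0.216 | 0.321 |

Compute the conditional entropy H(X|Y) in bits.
0.9645 bits

H(X|Y) = H(X,Y) - H(Y)

H(X,Y) = -Σ_{x,y} P(x,y) log₂ P(x,y). Per-cell terms -P(x,y)·log₂P(x,y):
  X=0: 0.5154, 0.4453
  X=1: 0.4776, 0.5262
Sum of the 4 terms: H(X,Y) = 1.9645 bits

Marginal of Y (column sums):
  P(Y=0) = 0.283 + 0.216 = 0.499
  P(Y=1) = 0.180 + 0.321 = 0.501
H(Y) = -[0.499·log₂(0.499) + 0.501·log₂(0.501)]
  = 0.5004 + 0.4996 = 1.0000 bits

H(X|Y) = H(X,Y) - H(Y) = 1.9645 - 1.0000 = 0.9645 bits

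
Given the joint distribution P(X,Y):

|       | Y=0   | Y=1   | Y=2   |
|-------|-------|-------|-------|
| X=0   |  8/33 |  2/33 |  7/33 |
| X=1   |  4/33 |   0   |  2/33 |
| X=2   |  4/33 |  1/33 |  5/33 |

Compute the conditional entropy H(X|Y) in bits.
1.4181 bits

H(X|Y) = H(X,Y) - H(Y)

H(X,Y) = -Σ_{x,y} P(x,y) log₂ P(x,y). Per-cell terms -P(x,y)·log₂P(x,y):
  X=0: 0.495611, 0.245115, 0.474523
  X=1: 0.369017, 0.000000, 0.245115
  X=2: 0.369017, 0.152860, 0.412495
  (cells with P = 0 contribute 0)
Sum of the 9 terms: H(X,Y) = 2.76375 bits

Marginal of Y (column sums):
  P(Y=0) = 8/33 + 4/33 + 4/33 = 16/33
  P(Y=1) = 2/33 + 0 + 1/33 = 1/11
  P(Y=2) = 7/33 + 2/33 + 5/33 = 14/33
H(Y) = -[(16/33)·log₂(16/33) + (1/11)·log₂(1/11) + (14/33)·log₂(14/33)]
  = 0.506373 + 0.314494 + 0.524805 = 1.34567 bits

H(X|Y) = H(X,Y) - H(Y) = 2.76375 - 1.34567 = 1.4181 bits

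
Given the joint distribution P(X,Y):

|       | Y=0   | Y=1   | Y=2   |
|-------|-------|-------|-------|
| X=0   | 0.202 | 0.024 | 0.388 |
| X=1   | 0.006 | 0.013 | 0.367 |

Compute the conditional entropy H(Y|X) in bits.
0.8195 bits

H(Y|X) = H(X,Y) - H(X)

H(X,Y) = -Σ_{x,y} P(x,y) log₂ P(x,y). Per-cell terms -P(x,y)·log₂P(x,y):
  X=0: 0.46613, 0.12914, 0.52996
  X=1: 0.04428, 0.08145, 0.53074
Sum of the 6 terms: H(X,Y) = 1.7817 bits

Marginal of X (row sums):
  P(X=0) = 0.202 + 0.024 + 0.388 = 0.614
  P(X=1) = 0.006 + 0.013 + 0.367 = 0.386
H(X) = -[0.614·log₂(0.614) + 0.386·log₂(0.386)]
  = 0.43207 + 0.53010 = 0.9622 bits

H(Y|X) = H(X,Y) - H(X) = 1.7817 - 0.9622 = 0.8195 bits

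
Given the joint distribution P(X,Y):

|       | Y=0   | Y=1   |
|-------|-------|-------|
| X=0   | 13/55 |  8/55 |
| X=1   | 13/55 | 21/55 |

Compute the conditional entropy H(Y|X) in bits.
0.9593 bits

H(Y|X) = H(X,Y) - H(X)

H(X,Y) = -Σ_{x,y} P(x,y) log₂ P(x,y). Per-cell terms -P(x,y)·log₂P(x,y):
  X=0: 0.49185, 0.40456
  X=1: 0.49185, 0.53036
Sum of the 4 terms: H(X,Y) = 1.9186 bits

Marginal of X (row sums):
  P(X=0) = 13/55 + 8/55 = 21/55
  P(X=1) = 13/55 + 21/55 = 34/55
H(X) = -[(21/55)·log₂(21/55) + (34/55)·log₂(34/55)]
  = 0.53036 + 0.42895 = 0.9593 bits

H(Y|X) = H(X,Y) - H(X) = 1.9186 - 0.9593 = 0.9593 bits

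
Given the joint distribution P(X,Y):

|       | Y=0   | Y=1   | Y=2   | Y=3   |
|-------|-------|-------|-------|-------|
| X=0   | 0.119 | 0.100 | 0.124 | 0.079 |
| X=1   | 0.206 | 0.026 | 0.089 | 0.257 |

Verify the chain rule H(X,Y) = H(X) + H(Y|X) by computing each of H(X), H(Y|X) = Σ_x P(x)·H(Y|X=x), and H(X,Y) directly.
H(X) = 0.9824 bits, H(Y|X) = 1.7988 bits, H(X,Y) = 2.7812 bits

Marginal of X (row sums):
  P(X=0) = 0.119 + 0.100 + 0.124 + 0.079 = 0.422
  P(X=1) = 0.206 + 0.026 + 0.089 + 0.257 = 0.578
H(X) = -[0.422·log₂(0.422) + 0.578·log₂(0.578)]
  = 0.52526 + 0.45712 = 0.9824 bits

H(Y|X) = Σ_x P(x)·H(Y|X=x):
  X=0: P(X=0) = 0.422, P(Y|X=0) = (119/422, 50/211, 62/211, 79/422) → H(Y|X=0) = 1.97895
  X=1: P(X=1) = 0.578, P(Y|X=1) = (103/289, 13/289, 89/578, 257/578) → H(Y|X=1) = 1.66728
H(Y|X) = 0.422·1.97895 + 0.578·1.66728 = 1.7988 bits

H(X,Y) = -Σ_{x,y} P(x,y) log₂ P(x,y). Per-cell terms -P(x,y)·log₂P(x,y):
  X=0: 0.36545, 0.33219, 0.37344, 0.28930
  X=1: 0.46953, 0.13690, 0.31061, 0.50376
Sum of the 8 terms: H(X,Y) = 2.7812 bits

Chain rule check:
  H(X) + H(Y|X) = 0.9824 + 1.7988 = 2.7812 bits
  H(X,Y) = 2.7812 bits
✓ Chain rule verified.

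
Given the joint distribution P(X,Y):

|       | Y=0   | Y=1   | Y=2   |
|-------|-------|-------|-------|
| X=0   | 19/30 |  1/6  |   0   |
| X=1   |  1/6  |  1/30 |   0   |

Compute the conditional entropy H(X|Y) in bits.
0.7206 bits

H(X|Y) = H(X,Y) - H(Y)

H(X,Y) = -Σ_{x,y} P(x,y) log₂ P(x,y). Per-cell terms -P(x,y)·log₂P(x,y):
  X=0: 0.41734, 0.43083, 0.00000
  X=1: 0.43083, 0.16356, 0.00000
  (cells with P = 0 contribute 0)
Sum of the 6 terms: H(X,Y) = 1.44256 bits

Marginal of Y (column sums):
  P(Y=0) = 19/30 + 1/6 = 4/5
  P(Y=1) = 1/6 + 1/30 = 1/5
  P(Y=2) = 0 + 0 = 0
H(Y) = -[(4/5)·log₂(4/5) + (1/5)·log₂(1/5)]   (outcomes with P = 0 contribute 0)
  = 0.25754 + 0.46439 = 0.72193 bits

H(X|Y) = H(X,Y) - H(Y) = 1.44256 - 0.72193 = 0.7206 bits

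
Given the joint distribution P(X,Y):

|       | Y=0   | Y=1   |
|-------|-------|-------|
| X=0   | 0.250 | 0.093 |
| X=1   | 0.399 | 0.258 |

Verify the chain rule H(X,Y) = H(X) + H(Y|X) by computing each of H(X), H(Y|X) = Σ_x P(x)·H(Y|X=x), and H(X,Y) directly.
H(X) = 0.9277 bits, H(Y|X) = 0.9242 bits, H(X,Y) = 1.8518 bits

Marginal of X (row sums):
  P(X=0) = 0.250 + 0.093 = 0.343
  P(X=1) = 0.399 + 0.258 = 0.657
H(X) = -[0.343·log₂(0.343) + 0.657·log₂(0.657)]
  = 0.529496 + 0.398165 = 0.9277 bits

H(Y|X) = Σ_x P(x)·H(Y|X=x):
  X=0: P(X=0) = 0.343, P(Y|X=0) = (250/343, 93/343) → H(Y|X=0) = 0.843091
  X=1: P(X=1) = 0.657, P(Y|X=1) = (133/219, 86/219) → H(Y|X=1) = 0.966516
H(Y|X) = 0.343·0.843091 + 0.657·0.966516 = 0.9242 bits

H(X,Y) = -Σ_{x,y} P(x,y) log₂ P(x,y). Per-cell terms -P(x,y)·log₂P(x,y):
  X=0: 0.500000, 0.318676
  X=1: 0.528890, 0.504276
Sum of the 4 terms: H(X,Y) = 1.8518 bits

Chain rule check:
  H(X) + H(Y|X) = 0.9277 + 0.9242 = 1.8519 bits
  H(X,Y) = 1.8518 bits
✓ Chain rule verified (Δ = 0.0001 is 4-dp rounding noise: each of the three values was rounded independently).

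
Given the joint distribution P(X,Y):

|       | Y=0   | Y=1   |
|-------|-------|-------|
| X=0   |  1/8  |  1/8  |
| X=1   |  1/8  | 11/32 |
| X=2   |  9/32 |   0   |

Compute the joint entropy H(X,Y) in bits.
2.1693 bits

H(X,Y) = -Σ_{x,y} P(x,y) log₂ P(x,y). Per-cell terms -P(x,y)·log₂P(x,y):
  X=0: 0.3750, 0.3750
  X=1: 0.3750, 0.5296
  X=2: 0.5147, 0.0000
  (cells with P = 0 contribute 0)
Sum of the 6 terms: H(X,Y) = 2.1693 bits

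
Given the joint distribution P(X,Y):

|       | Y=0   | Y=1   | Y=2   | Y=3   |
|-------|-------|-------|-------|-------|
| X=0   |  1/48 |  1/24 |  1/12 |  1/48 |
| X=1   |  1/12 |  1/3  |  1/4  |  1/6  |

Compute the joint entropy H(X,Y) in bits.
2.4804 bits

H(X,Y) = -Σ_{x,y} P(x,y) log₂ P(x,y). Per-cell terms -P(x,y)·log₂P(x,y):
  X=0: 0.11635, 0.19104, 0.29875, 0.11635
  X=1: 0.29875, 0.52832, 0.50000, 0.43083
Sum of the 8 terms: H(X,Y) = 2.4804 bits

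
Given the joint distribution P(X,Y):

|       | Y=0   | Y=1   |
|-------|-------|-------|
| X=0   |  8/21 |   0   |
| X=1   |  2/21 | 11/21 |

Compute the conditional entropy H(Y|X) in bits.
0.3834 bits

H(Y|X) = H(X,Y) - H(X)

H(X,Y) = -Σ_{x,y} P(x,y) log₂ P(x,y). Per-cell terms -P(x,y)·log₂P(x,y):
  X=0: 0.53041, 0.00000
  X=1: 0.32308, 0.48865
  (cells with P = 0 contribute 0)
Sum of the 4 terms: H(X,Y) = 1.3421 bits

Marginal of X (row sums):
  P(X=0) = 8/21 + 0 = 8/21
  P(X=1) = 2/21 + 11/21 = 13/21
H(X) = -[(8/21)·log₂(8/21) + (13/21)·log₂(13/21)]
  = 0.53041 + 0.42831 = 0.9587 bits

H(Y|X) = H(X,Y) - H(X) = 1.3421 - 0.9587 = 0.3834 bits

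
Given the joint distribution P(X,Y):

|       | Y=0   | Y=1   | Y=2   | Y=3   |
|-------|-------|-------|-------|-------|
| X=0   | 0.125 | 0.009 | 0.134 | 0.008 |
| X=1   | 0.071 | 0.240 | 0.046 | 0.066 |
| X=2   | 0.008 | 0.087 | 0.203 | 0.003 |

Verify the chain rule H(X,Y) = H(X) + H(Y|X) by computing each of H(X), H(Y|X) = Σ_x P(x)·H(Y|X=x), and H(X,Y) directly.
H(X) = 1.5590 bits, H(Y|X) = 1.4040 bits, H(X,Y) = 2.9630 bits

Marginal of X (row sums):
  P(X=0) = 0.125 + 0.009 + 0.134 + 0.008 = 0.276
  P(X=1) = 0.071 + 0.240 + 0.046 + 0.066 = 0.423
  P(X=2) = 0.008 + 0.087 + 0.203 + 0.003 = 0.301
H(X) = -[0.276·log₂(0.276) + 0.423·log₂(0.423) + 0.301·log₂(0.301)]
  = 0.51260 + 0.52506 + 0.52138 = 1.5590 bits

H(Y|X) = Σ_x P(x)·H(Y|X=x):
  X=0: P(X=0) = 0.276, P(Y|X=0) = (125/276, 3/92, 67/138, 2/69) → H(Y|X=0) = 1.33277
  X=1: P(X=1) = 0.423, P(Y|X=1) = (71/423, 80/141, 46/423, 22/141) → H(Y|X=1) = 1.66234
  X=2: P(X=2) = 0.301, P(Y|X=2) = (8/301, 87/301, 29/43, 3/301) → H(Y|X=2) = 1.10620
H(Y|X) = 0.276·1.33277 + 0.423·1.66234 + 0.301·1.10620 = 1.4040 bits

H(X,Y) = -Σ_{x,y} P(x,y) log₂ P(x,y). Per-cell terms -P(x,y)·log₂P(x,y):
  X=0: 0.37500, 0.06116, 0.38856, 0.05573
  X=1: 0.27094, 0.49413, 0.20434, 0.25881
  X=2: 0.05573, 0.30649, 0.46699, 0.02514
Sum of the 12 terms: H(X,Y) = 2.9630 bits

Chain rule check:
  H(X) + H(Y|X) = 1.5590 + 1.4040 = 2.9630 bits
  H(X,Y) = 2.9630 bits
✓ Chain rule verified.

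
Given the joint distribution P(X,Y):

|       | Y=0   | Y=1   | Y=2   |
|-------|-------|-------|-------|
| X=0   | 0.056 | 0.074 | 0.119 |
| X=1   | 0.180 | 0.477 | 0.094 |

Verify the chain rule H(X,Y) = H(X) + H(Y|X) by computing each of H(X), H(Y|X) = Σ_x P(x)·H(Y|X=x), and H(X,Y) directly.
H(X) = 0.8097 bits, H(Y|X) = 1.3420 bits, H(X,Y) = 2.1517 bits

Marginal of X (row sums):
  P(X=0) = 0.056 + 0.074 + 0.119 = 0.249
  P(X=1) = 0.180 + 0.477 + 0.094 = 0.751
H(X) = -[0.249·log₂(0.249) + 0.751·log₂(0.751)]
  = 0.49944 + 0.31025 = 0.8097 bits

H(Y|X) = Σ_x P(x)·H(Y|X=x):
  X=0: P(X=0) = 0.249, P(Y|X=0) = (56/249, 74/249, 119/249) → H(Y|X=0) = 1.51344
  X=1: P(X=1) = 0.751, P(Y|X=1) = (180/751, 477/751, 94/751) → H(Y|X=1) = 1.28511
H(Y|X) = 0.249·1.51344 + 0.751·1.28511 = 1.3420 bits

H(X,Y) = -Σ_{x,y} P(x,y) log₂ P(x,y). Per-cell terms -P(x,y)·log₂P(x,y):
  X=0: 0.23287, 0.27797, 0.36545
  X=1: 0.44531, 0.50941, 0.32065
Sum of the 6 terms: H(X,Y) = 2.1517 bits

Chain rule check:
  H(X) + H(Y|X) = 0.8097 + 1.3420 = 2.1517 bits
  H(X,Y) = 2.1517 bits
✓ Chain rule verified.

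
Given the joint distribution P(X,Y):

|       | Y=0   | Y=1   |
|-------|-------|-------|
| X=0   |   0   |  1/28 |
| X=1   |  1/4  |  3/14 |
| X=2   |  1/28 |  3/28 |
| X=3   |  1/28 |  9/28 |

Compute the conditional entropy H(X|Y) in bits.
1.4569 bits

H(X|Y) = H(X,Y) - H(Y)

H(X,Y) = -Σ_{x,y} P(x,y) log₂ P(x,y). Per-cell terms -P(x,y)·log₂P(x,y):
  X=0: 0.000000, 0.171691
  X=1: 0.500000, 0.476227
  X=2: 0.171691, 0.345256
  X=3: 0.171691, 0.526317
  (cells with P = 0 contribute 0)
Sum of the 8 terms: H(X,Y) = 2.36287 bits

Marginal of Y (column sums):
  P(Y=0) = 0 + 1/4 + 1/28 + 1/28 = 9/28
  P(Y=1) = 1/28 + 3/14 + 3/28 + 9/28 = 19/28
H(Y) = -[(9/28)·log₂(9/28) + (19/28)·log₂(19/28)]
  = 0.526317 + 0.379611 = 0.90593 bits

H(X|Y) = H(X,Y) - H(Y) = 2.36287 - 0.90593 = 1.4569 bits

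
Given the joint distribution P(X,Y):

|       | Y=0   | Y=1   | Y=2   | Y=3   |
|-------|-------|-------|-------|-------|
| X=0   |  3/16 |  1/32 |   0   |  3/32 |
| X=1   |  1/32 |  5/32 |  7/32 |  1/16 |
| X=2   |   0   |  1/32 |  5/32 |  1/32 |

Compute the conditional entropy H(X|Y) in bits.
1.0218 bits

H(X|Y) = H(X,Y) - H(Y)

H(X,Y) = -Σ_{x,y} P(x,y) log₂ P(x,y). Per-cell terms -P(x,y)·log₂P(x,y):
  X=0: 0.45282, 0.15625, 0.00000, 0.32016
  X=1: 0.15625, 0.41845, 0.47964, 0.25000
  X=2: 0.00000, 0.15625, 0.41845, 0.15625
  (cells with P = 0 contribute 0)
Sum of the 12 terms: H(X,Y) = 2.9645 bits

Marginal of Y (column sums):
  P(Y=0) = 3/16 + 1/32 + 0 = 7/32
  P(Y=1) = 1/32 + 5/32 + 1/32 = 7/32
  P(Y=2) = 0 + 7/32 + 5/32 = 3/8
  P(Y=3) = 3/32 + 1/16 + 1/32 = 3/16
H(Y) = -[(7/32)·log₂(7/32) + (7/32)·log₂(7/32) + (3/8)·log₂(3/8) + (3/16)·log₂(3/16)]
  = 0.47964 + 0.47964 + 0.53064 + 0.45282 = 1.9427 bits

H(X|Y) = H(X,Y) - H(Y) = 2.9645 - 1.9427 = 1.0218 bits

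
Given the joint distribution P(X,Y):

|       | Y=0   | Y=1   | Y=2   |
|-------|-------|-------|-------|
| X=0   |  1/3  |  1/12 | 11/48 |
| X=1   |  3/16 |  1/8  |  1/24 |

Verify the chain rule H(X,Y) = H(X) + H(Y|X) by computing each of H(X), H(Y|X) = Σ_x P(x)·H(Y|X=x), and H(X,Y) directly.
H(X) = 0.9377 bits, H(Y|X) = 1.3953 bits, H(X,Y) = 2.3330 bits

Marginal of X (row sums):
  P(X=0) = 1/3 + 1/12 + 11/48 = 31/48
  P(X=1) = 3/16 + 1/8 + 1/24 = 17/48
H(X) = -[(31/48)·log₂(31/48) + (17/48)·log₂(17/48)]
  = 0.40737 + 0.53036 = 0.9377 bits

H(Y|X) = Σ_x P(x)·H(Y|X=x):
  X=0: P(X=0) = 31/48, P(Y|X=0) = (16/31, 4/31, 11/31) → H(Y|X=0) = 1.40408
  X=1: P(X=1) = 17/48, P(Y|X=1) = (9/17, 6/17, 2/17) → H(Y|X=1) = 1.37928
H(Y|X) = (31/48)·1.40408 + (17/48)·1.37928 = 1.3953 bits

H(X,Y) = -Σ_{x,y} P(x,y) log₂ P(x,y). Per-cell terms -P(x,y)·log₂P(x,y):
  X=0: 0.52832, 0.29875, 0.48710
  X=1: 0.45282, 0.37500, 0.19104
Sum of the 6 terms: H(X,Y) = 2.3330 bits

Chain rule check:
  H(X) + H(Y|X) = 0.9377 + 1.3953 = 2.3330 bits
  H(X,Y) = 2.3330 bits
✓ Chain rule verified.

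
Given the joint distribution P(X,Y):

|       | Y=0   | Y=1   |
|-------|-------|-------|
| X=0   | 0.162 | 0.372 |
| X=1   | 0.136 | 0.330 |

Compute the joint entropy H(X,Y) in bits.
1.8754 bits

H(X,Y) = -Σ_{x,y} P(x,y) log₂ P(x,y). Per-cell terms -P(x,y)·log₂P(x,y):
  X=0: 0.4254, 0.5307
  X=1: 0.3915, 0.5278
Sum of the 4 terms: H(X,Y) = 1.8754 bits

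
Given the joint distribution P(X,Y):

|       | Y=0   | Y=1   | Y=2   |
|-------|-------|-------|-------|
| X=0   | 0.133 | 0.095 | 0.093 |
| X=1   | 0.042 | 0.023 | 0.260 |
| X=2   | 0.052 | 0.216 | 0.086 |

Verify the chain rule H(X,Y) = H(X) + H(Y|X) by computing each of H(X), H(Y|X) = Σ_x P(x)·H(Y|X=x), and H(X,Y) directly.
H(X) = 1.5836 bits, H(Y|X) = 1.2711 bits, H(X,Y) = 2.8547 bits

Marginal of X (row sums):
  P(X=0) = 0.133 + 0.095 + 0.093 = 0.321
  P(X=1) = 0.042 + 0.023 + 0.260 = 0.325
  P(X=2) = 0.052 + 0.216 + 0.086 = 0.354
H(X) = -[0.321·log₂(0.321) + 0.325·log₂(0.325) + 0.354·log₂(0.354)]
  = 0.52623 + 0.52698 + 0.53036 = 1.5836 bits

H(Y|X) = Σ_x P(x)·H(Y|X=x):
  X=0: P(X=0) = 0.321, P(Y|X=0) = (133/321, 95/321, 31/107) → H(Y|X=0) = 1.56434
  X=1: P(X=1) = 0.325, P(Y|X=1) = (42/325, 23/325, 4/5) → H(Y|X=1) = 0.90942
  X=2: P(X=2) = 0.354, P(Y|X=2) = (26/177, 36/59, 43/177) → H(Y|X=2) = 1.33727
H(Y|X) = 0.321·1.56434 + 0.325·0.90942 + 0.354·1.33727 = 1.2711 bits

H(X,Y) = -Σ_{x,y} P(x,y) log₂ P(x,y). Per-cell terms -P(x,y)·log₂P(x,y):
  X=0: 0.38710, 0.32261, 0.31868
  X=1: 0.19209, 0.12517, 0.50529
  X=2: 0.22180, 0.47755, 0.30440
Sum of the 9 terms: H(X,Y) = 2.8547 bits

Chain rule check:
  H(X) + H(Y|X) = 1.5836 + 1.2711 = 2.8547 bits
  H(X,Y) = 2.8547 bits
✓ Chain rule verified.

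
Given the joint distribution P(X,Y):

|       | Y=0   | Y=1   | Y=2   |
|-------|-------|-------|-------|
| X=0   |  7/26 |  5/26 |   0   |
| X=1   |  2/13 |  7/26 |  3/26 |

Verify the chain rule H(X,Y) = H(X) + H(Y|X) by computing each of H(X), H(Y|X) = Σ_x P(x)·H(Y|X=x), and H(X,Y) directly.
H(X) = 0.9957 bits, H(Y|X) = 1.2560 bits, H(X,Y) = 2.2517 bits

Marginal of X (row sums):
  P(X=0) = 7/26 + 5/26 + 0 = 6/13
  P(X=1) = 2/13 + 7/26 + 3/26 = 7/13
H(X) = -[(6/13)·log₂(6/13) + (7/13)·log₂(7/13)]
  = 0.51484 + 0.48089 = 0.9957 bits

H(Y|X) = Σ_x P(x)·H(Y|X=x):
  X=0: P(X=0) = 6/13, P(Y|X=0) = (7/12, 5/12, 0) → H(Y|X=0) = 0.97987
  X=1: P(X=1) = 7/13, P(Y|X=1) = (2/7, 1/2, 3/14) → H(Y|X=1) = 1.49261
H(Y|X) = (6/13)·0.97987 + (7/13)·1.49261 = 1.2560 bits

H(X,Y) = -Σ_{x,y} P(x,y) log₂ P(x,y). Per-cell terms -P(x,y)·log₂P(x,y):
  X=0: 0.50968, 0.45741, 0.00000
  X=1: 0.41545, 0.50968, 0.35948
  (cells with P = 0 contribute 0)
Sum of the 6 terms: H(X,Y) = 2.2517 bits

Chain rule check:
  H(X) + H(Y|X) = 0.9957 + 1.2560 = 2.2517 bits
  H(X,Y) = 2.2517 bits
✓ Chain rule verified.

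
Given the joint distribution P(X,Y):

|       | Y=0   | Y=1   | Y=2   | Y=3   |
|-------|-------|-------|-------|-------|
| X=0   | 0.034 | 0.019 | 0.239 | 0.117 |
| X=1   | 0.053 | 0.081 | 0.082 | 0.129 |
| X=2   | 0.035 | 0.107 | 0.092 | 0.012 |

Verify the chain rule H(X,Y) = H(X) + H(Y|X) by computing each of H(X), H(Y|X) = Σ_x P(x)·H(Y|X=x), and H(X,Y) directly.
H(X) = 1.5550 bits, H(Y|X) = 1.6781 bits, H(X,Y) = 3.2330 bits

Marginal of X (row sums):
  P(X=0) = 0.034 + 0.019 + 0.239 + 0.117 = 0.409
  P(X=1) = 0.053 + 0.081 + 0.082 + 0.129 = 0.345
  P(X=2) = 0.035 + 0.107 + 0.092 + 0.012 = 0.246
H(X) = -[0.409·log₂(0.409) + 0.345·log₂(0.345) + 0.246·log₂(0.246)]
  = 0.527539 + 0.529689 + 0.497724 = 1.5550 bits

H(Y|X) = Σ_x P(x)·H(Y|X=x):
  X=0: P(X=0) = 0.409, P(Y|X=0) = (34/409, 19/409, 239/409, 117/409) → H(Y|X=0) = 1.473453
  X=1: P(X=1) = 0.345, P(Y|X=1) = (53/345, 27/115, 82/345, 43/115) → H(Y|X=1) = 1.929365
  X=2: P(X=2) = 0.246, P(Y|X=2) = (35/246, 107/246, 46/123, 2/41) → H(Y|X=2) = 1.665892
H(Y|X) = 0.409·1.473453 + 0.345·1.929365 + 0.246·1.665892 = 1.6781 bits

H(X,Y) = -Σ_{x,y} P(x,y) log₂ P(x,y). Per-cell terms -P(x,y)·log₂P(x,y):
  X=0: 0.165863, 0.108639, 0.493515, 0.362164
  X=1: 0.224607, 0.293701, 0.295875, 0.381138
  X=2: 0.169278, 0.345002, 0.316684, 0.076570
Sum of the 12 terms: H(X,Y) = 3.2330 bits

Chain rule check:
  H(X) + H(Y|X) = 1.5550 + 1.6781 = 3.2331 bits
  H(X,Y) = 3.2330 bits
✓ Chain rule verified (Δ = 0.0001 is 4-dp rounding noise: each of the three values was rounded independently).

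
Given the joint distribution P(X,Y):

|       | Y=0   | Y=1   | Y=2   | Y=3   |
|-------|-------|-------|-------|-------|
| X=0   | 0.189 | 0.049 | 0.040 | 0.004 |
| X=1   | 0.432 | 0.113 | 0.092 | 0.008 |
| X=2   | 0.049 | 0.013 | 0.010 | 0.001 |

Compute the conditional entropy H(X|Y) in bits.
1.1986 bits

H(X|Y) = H(X,Y) - H(Y)

H(X,Y) = -Σ_{x,y} P(x,y) log₂ P(x,y). Per-cell terms -P(x,y)·log₂P(x,y):
  X=0: 0.45427, 0.21320, 0.18575, 0.03186
  X=1: 0.52311, 0.35545, 0.31668, 0.05573
  X=2: 0.21320, 0.08145, 0.06644, 0.00997
Sum of the 12 terms: H(X,Y) = 2.5071 bits

Marginal of Y (column sums):
  P(Y=0) = 0.189 + 0.432 + 0.049 = 0.670
  P(Y=1) = 0.049 + 0.113 + 0.013 = 0.175
  P(Y=2) = 0.040 + 0.092 + 0.010 = 0.142
  P(Y=3) = 0.004 + 0.008 + 0.001 = 0.013
H(Y) = -[0.670·log₂(0.670) + 0.175·log₂(0.175) + 0.142·log₂(0.142) + 0.013·log₂(0.013)]
  = 0.38710 + 0.44005 + 0.39988 + 0.08145 = 1.3085 bits

H(X|Y) = H(X,Y) - H(Y) = 2.5071 - 1.3085 = 1.1986 bits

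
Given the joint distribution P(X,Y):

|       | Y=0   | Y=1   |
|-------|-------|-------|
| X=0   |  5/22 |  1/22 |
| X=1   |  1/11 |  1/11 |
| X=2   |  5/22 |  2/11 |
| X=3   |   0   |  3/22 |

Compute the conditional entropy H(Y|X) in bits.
0.7645 bits

H(Y|X) = H(X,Y) - H(X)

H(X,Y) = -Σ_{x,y} P(x,y) log₂ P(x,y). Per-cell terms -P(x,y)·log₂P(x,y):
  X=0: 0.48580, 0.20270
  X=1: 0.31449, 0.31449
  X=2: 0.48580, 0.44717
  X=3: 0.00000, 0.39197
  (cells with P = 0 contribute 0)
Sum of the 8 terms: H(X,Y) = 2.6424 bits

Marginal of X (row sums):
  P(X=0) = 5/22 + 1/22 = 3/11
  P(X=1) = 1/11 + 1/11 = 2/11
  P(X=2) = 5/22 + 2/11 = 9/22
  P(X=3) = 0 + 3/22 = 3/22
H(X) = -[(3/11)·log₂(3/11) + (2/11)·log₂(2/11) + (9/22)·log₂(9/22) + (3/22)·log₂(3/22)]
  = 0.51122 + 0.44717 + 0.52753 + 0.39197 = 1.8779 bits

H(Y|X) = H(X,Y) - H(X) = 2.6424 - 1.8779 = 0.7645 bits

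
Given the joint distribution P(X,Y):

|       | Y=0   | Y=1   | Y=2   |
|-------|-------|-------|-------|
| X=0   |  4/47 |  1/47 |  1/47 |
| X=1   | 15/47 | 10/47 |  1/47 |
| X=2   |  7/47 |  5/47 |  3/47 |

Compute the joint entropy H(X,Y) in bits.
2.6644 bits

H(X,Y) = -Σ_{x,y} P(x,y) log₂ P(x,y). Per-cell terms -P(x,y)·log₂P(x,y):
  X=0: 0.30252, 0.11818, 0.11818
  X=1: 0.52586, 0.47503, 0.11818
  X=2: 0.40916, 0.34390, 0.25338
Sum of the 9 terms: H(X,Y) = 2.6644 bits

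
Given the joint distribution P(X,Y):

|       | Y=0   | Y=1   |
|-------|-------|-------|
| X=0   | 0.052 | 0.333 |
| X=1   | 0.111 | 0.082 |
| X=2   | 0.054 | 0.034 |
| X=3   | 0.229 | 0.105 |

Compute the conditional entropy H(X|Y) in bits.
1.6280 bits

H(X|Y) = H(X,Y) - H(Y)

H(X,Y) = -Σ_{x,y} P(x,y) log₂ P(x,y). Per-cell terms -P(x,y)·log₂P(x,y):
  X=0: 0.22180, 0.52827
  X=1: 0.35202, 0.29588
  X=2: 0.22739, 0.16586
  X=3: 0.48699, 0.34141
Sum of the 8 terms: H(X,Y) = 2.6196 bits

Marginal of Y (column sums):
  P(Y=0) = 0.052 + 0.111 + 0.054 + 0.229 = 0.446
  P(Y=1) = 0.333 + 0.082 + 0.034 + 0.105 = 0.554
H(Y) = -[0.446·log₂(0.446) + 0.554·log₂(0.554)]
  = 0.51954 + 0.47203 = 0.9916 bits

H(X|Y) = H(X,Y) - H(Y) = 2.6196 - 0.9916 = 1.6280 bits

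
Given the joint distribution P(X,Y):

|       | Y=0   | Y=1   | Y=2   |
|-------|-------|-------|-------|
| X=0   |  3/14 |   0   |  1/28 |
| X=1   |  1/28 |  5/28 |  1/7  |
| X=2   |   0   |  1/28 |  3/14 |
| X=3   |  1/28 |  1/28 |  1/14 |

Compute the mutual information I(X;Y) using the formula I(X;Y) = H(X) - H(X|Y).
0.5341 bits

I(X;Y) = H(X) - H(X|Y)

Marginal of X (row sums):
  P(X=0) = 3/14 + 0 + 1/28 = 1/4
  P(X=1) = 1/28 + 5/28 + 1/7 = 5/14
  P(X=2) = 0 + 1/28 + 3/14 = 1/4
  P(X=3) = 1/28 + 1/28 + 1/14 = 1/7
H(X) = -[(1/4)·log₂(1/4) + (5/14)·log₂(5/14) + (1/4)·log₂(1/4) + (1/7)·log₂(1/7)]
  = 0.50000 + 0.53051 + 0.50000 + 0.40105 = 1.93156 bits

Marginal of Y (column sums):
  P(Y=0) = 3/14 + 1/28 + 0 + 1/28 = 2/7
  P(Y=1) = 0 + 5/28 + 1/28 + 1/28 = 1/4
  P(Y=2) = 1/28 + 1/7 + 3/14 + 1/14 = 13/28
H(X|Y) = Σ_y P(y)·H(X|Y=y):
  Y=0: P(Y=0) = 2/7, P(X|Y=0) = (3/4, 1/8, 0, 1/8) → H(X|Y=0) = 1.06128
  Y=1: P(Y=1) = 1/4, P(X|Y=1) = (0, 5/7, 1/7, 1/7) → H(X|Y=1) = 1.14883
  Y=2: P(Y=2) = 13/28, P(X|Y=2) = (1/13, 4/13, 6/13, 2/13) → H(X|Y=2) = 1.73815
H(X|Y) = (2/7)·1.06128 + (1/4)·1.14883 + (13/28)·1.73815 = 1.39743 bits

I(X;Y) = H(X) - H(X|Y) = 1.93156 - 1.39743 = 0.5341 bits

Cross-check via I(X;Y) = H(X) + H(Y) - H(X,Y): computing H(Y) from the column sums and H(X,Y) from the 12 cells in the same way gives H(Y) = 1.53031 bits and H(X,Y) = 2.92774 bits, so
I(X;Y) = 1.93156 + 1.53031 - 2.92774 = 0.5341 bits ✓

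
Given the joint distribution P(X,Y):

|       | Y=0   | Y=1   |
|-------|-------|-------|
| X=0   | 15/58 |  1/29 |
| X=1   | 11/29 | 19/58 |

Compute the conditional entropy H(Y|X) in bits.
0.8573 bits

H(Y|X) = H(X,Y) - H(X)

H(X,Y) = -Σ_{x,y} P(x,y) log₂ P(x,y). Per-cell terms -P(x,y)·log₂P(x,y):
  X=0: 0.5046, 0.1675
  X=1: 0.5305, 0.5274
Sum of the 4 terms: H(X,Y) = 1.7300 bits

Marginal of X (row sums):
  P(X=0) = 15/58 + 1/29 = 17/58
  P(X=1) = 11/29 + 19/58 = 41/58
H(X) = -[(17/58)·log₂(17/58) + (41/58)·log₂(41/58)]
  = 0.5189 + 0.3538 = 0.8727 bits

H(Y|X) = H(X,Y) - H(X) = 1.7300 - 0.8727 = 0.8573 bits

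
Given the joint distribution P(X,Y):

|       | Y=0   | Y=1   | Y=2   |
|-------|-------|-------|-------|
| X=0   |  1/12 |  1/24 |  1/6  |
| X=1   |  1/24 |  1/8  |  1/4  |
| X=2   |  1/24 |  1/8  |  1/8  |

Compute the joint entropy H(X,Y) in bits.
2.9277 bits

H(X,Y) = -Σ_{x,y} P(x,y) log₂ P(x,y). Per-cell terms -P(x,y)·log₂P(x,y):
  X=0: 0.29875, 0.19104, 0.43083
  X=1: 0.19104, 0.37500, 0.50000
  X=2: 0.19104, 0.37500, 0.37500
Sum of the 9 terms: H(X,Y) = 2.9277 bits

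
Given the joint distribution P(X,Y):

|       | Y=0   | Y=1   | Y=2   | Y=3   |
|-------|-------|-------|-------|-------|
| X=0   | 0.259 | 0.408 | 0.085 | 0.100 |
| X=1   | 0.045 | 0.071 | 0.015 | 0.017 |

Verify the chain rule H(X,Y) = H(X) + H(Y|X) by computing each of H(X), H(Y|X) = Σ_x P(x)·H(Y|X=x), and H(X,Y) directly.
H(X) = 0.6048 bits, H(Y|X) = 1.7252 bits, H(X,Y) = 2.3300 bits

Marginal of X (row sums):
  P(X=0) = 0.259 + 0.408 + 0.085 + 0.100 = 0.852
  P(X=1) = 0.045 + 0.071 + 0.015 + 0.017 = 0.148
H(X) = -[0.852·log₂(0.852) + 0.148·log₂(0.148)]
  = 0.19688 + 0.40794 = 0.6048 bits

H(Y|X) = Σ_x P(x)·H(Y|X=x):
  X=0: P(X=0) = 0.852, P(Y|X=0) = (259/852, 34/71, 85/852, 25/213) → H(Y|X=0) = 1.72545
  X=1: P(X=1) = 0.148, P(Y|X=1) = (45/148, 71/148, 15/148, 17/148) → H(Y|X=1) = 1.72394
H(Y|X) = 0.852·1.72545 + 0.148·1.72394 = 1.7252 bits

H(X,Y) = -Σ_{x,y} P(x,y) log₂ P(x,y). Per-cell terms -P(x,y)·log₂P(x,y):
  X=0: 0.50478, 0.52769, 0.30229, 0.33219
  X=1: 0.20133, 0.27094, 0.09088, 0.09993
Sum of the 8 terms: H(X,Y) = 2.3300 bits

Chain rule check:
  H(X) + H(Y|X) = 0.6048 + 1.7252 = 2.3300 bits
  H(X,Y) = 2.3300 bits
✓ Chain rule verified.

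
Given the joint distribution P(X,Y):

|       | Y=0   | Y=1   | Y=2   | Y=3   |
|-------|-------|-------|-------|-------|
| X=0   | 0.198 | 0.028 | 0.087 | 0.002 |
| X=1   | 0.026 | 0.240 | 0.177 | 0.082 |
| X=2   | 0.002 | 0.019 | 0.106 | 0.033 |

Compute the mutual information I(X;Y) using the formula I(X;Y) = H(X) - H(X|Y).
0.3979 bits

I(X;Y) = H(X) - H(X|Y)

Marginal of X (row sums):
  P(X=0) = 0.198 + 0.028 + 0.087 + 0.002 = 0.315
  P(X=1) = 0.026 + 0.240 + 0.177 + 0.082 = 0.525
  P(X=2) = 0.002 + 0.019 + 0.106 + 0.033 = 0.160
H(X) = -[0.315·log₂(0.315) + 0.525·log₂(0.525) + 0.160·log₂(0.160)]
  = 0.5249715 + 0.4880456 + 0.4230170 = 1.436034 bits

Marginal of Y (column sums):
  P(Y=0) = 0.198 + 0.026 + 0.002 = 0.226
  P(Y=1) = 0.028 + 0.240 + 0.019 = 0.287
  P(Y=2) = 0.087 + 0.177 + 0.106 = 0.370
  P(Y=3) = 0.002 + 0.082 + 0.033 = 0.117
H(X|Y) = Σ_y P(y)·H(X|Y=y):
  Y=0: P(Y=0) = 0.226, P(X|Y=0) = (99/113, 13/113, 1/113) → H(X|Y=0) = 0.5864443
  Y=1: P(Y=1) = 0.287, P(X|Y=1) = (4/41, 240/287, 19/287) → H(X|Y=1) = 0.8026411
  Y=2: P(Y=2) = 0.370, P(X|Y=2) = (87/370, 177/370, 53/185) → H(X|Y=2) = 1.5166197
  Y=3: P(Y=3) = 0.117, P(X|Y=3) = (2/117, 82/117, 11/39) → H(X|Y=3) = 0.9747727
H(X|Y) = 0.226·0.5864443 + 0.287·0.8026411 + 0.370·1.5166197 + 0.117·0.9747727 = 1.038092 bits

I(X;Y) = H(X) - H(X|Y) = 1.436034 - 1.038092 = 0.3979 bits

Cross-check via I(X;Y) = H(X) + H(Y) - H(X,Y): computing H(Y) from the column sums and H(X,Y) from the 12 cells in the same way gives H(Y) = 1.894652 bits and H(X,Y) = 2.932744 bits, so
I(X;Y) = 1.436034 + 1.894652 - 2.932744 = 0.3979 bits ✓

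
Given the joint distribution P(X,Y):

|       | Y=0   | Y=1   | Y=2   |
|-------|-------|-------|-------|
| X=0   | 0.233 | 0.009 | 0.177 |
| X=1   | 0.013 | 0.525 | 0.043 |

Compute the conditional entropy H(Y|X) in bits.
0.7767 bits

H(Y|X) = H(X,Y) - H(X)

H(X,Y) = -Σ_{x,y} P(x,y) log₂ P(x,y). Per-cell terms -P(x,y)·log₂P(x,y):
  X=0: 0.48967, 0.06116, 0.44218
  X=1: 0.08145, 0.48805, 0.19520
Sum of the 6 terms: H(X,Y) = 1.7577 bits

Marginal of X (row sums):
  P(X=0) = 0.233 + 0.009 + 0.177 = 0.419
  P(X=1) = 0.013 + 0.525 + 0.043 = 0.581
H(X) = -[0.419·log₂(0.419) + 0.581·log₂(0.581)]
  = 0.52584 + 0.45515 = 0.9810 bits

H(Y|X) = H(X,Y) - H(X) = 1.7577 - 0.9810 = 0.7767 bits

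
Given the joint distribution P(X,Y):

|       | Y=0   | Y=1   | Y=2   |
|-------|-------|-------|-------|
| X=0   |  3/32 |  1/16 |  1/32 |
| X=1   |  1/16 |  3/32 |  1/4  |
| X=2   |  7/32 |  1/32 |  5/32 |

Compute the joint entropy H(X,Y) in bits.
2.8509 bits

H(X,Y) = -Σ_{x,y} P(x,y) log₂ P(x,y). Per-cell terms -P(x,y)·log₂P(x,y):
  X=0: 0.32016, 0.25000, 0.15625
  X=1: 0.25000, 0.32016, 0.50000
  X=2: 0.47964, 0.15625, 0.41845
Sum of the 9 terms: H(X,Y) = 2.8509 bits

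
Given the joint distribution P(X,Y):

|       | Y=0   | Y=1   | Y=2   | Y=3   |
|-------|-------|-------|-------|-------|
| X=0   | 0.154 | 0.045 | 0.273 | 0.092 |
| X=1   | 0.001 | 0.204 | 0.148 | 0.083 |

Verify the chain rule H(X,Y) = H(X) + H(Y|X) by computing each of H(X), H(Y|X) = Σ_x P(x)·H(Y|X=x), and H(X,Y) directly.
H(X) = 0.9881 bits, H(Y|X) = 1.6406 bits, H(X,Y) = 2.6288 bits

Marginal of X (row sums):
  P(X=0) = 0.154 + 0.045 + 0.273 + 0.092 = 0.564
  P(X=1) = 0.001 + 0.204 + 0.148 + 0.083 = 0.436
H(X) = -[0.564·log₂(0.564) + 0.436·log₂(0.436)]
  = 0.465995 + 0.522154 = 0.9881 bits

H(Y|X) = Σ_x P(x)·H(Y|X=x):
  X=0: P(X=0) = 0.564, P(Y|X=0) = (77/282, 15/188, 91/188, 23/141) → H(Y|X=0) = 1.735812
  X=1: P(X=1) = 0.436, P(Y|X=1) = (1/436, 51/109, 37/109, 83/436) → H(Y|X=1) = 1.517491
H(Y|X) = 0.564·1.735812 + 0.436·1.517491 = 1.6406 bits

H(X,Y) = -Σ_{x,y} P(x,y) log₂ P(x,y). Per-cell terms -P(x,y)·log₂P(x,y):
  X=0: 0.415646, 0.201327, 0.511336, 0.316684
  X=1: 0.009966, 0.467845, 0.407937, 0.298032
Sum of the 8 terms: H(X,Y) = 2.6288 bits

Chain rule check:
  H(X) + H(Y|X) = 0.9881 + 1.6406 = 2.6287 bits
  H(X,Y) = 2.6288 bits
✓ Chain rule verified (Δ = 0.0001 is 4-dp rounding noise: each of the three values was rounded independently).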